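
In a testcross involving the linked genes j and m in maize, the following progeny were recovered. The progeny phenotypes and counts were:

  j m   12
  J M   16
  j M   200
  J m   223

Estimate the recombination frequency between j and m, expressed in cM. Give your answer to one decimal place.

The two most frequent classes, J m (223) and j M (200), are the parental types, so the F1 was J m / j M.
The recombinant classes are J M and j m: 16 + 12 = 28.
Recombination frequency = 28/451 = 0.0621 ≈ 6.2%, i.e. 6.2 cM.

6.2 cM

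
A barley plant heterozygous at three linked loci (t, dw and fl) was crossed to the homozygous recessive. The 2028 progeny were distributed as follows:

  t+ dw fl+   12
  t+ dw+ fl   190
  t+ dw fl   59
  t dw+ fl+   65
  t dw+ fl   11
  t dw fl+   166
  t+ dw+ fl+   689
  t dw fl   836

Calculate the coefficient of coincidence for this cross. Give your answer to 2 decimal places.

0.84

The two most frequent reciprocal classes, t dw fl and t+ dw+ fl+, are the parental types, so the F1 was t dw fl / t+ dw+ fl+.
The two rarest classes, t dw+ fl and t+ dw fl+, are the double crossovers. Comparing them with the parentals, only the dw allele has switched, so dw is the middle locus and the order is t – dw – fl.
t–dw: (124 + 23)/2028 = 0.0725; dw–fl: (356 + 23)/2028 = 0.1869.
Expected DCO frequency = 0.0725 × 0.1869 ≈ 0.01355; observed = 23/2028 ≈ 0.01134.
Coefficient of coincidence = 0.01134/0.01355 ≈ 0.84.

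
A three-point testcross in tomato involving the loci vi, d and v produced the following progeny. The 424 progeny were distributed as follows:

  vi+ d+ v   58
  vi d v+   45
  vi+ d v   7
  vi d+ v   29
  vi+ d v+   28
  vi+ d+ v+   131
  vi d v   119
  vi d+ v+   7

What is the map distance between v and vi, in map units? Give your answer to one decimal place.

The two most frequent reciprocal classes, vi+ d+ v+ and vi d v, are the parental types, so the F1 was vi+ d+ v+ / vi d v.
The two rarest classes, vi d+ v+ and vi+ d v, are the double crossovers. Comparing them with the parentals, only the vi allele has switched, so vi is the middle locus and the order is v – vi – d.
Crossovers in the v–vi interval produce the single-crossover classes vi+ d+ v and vi d v+ (58 + 45 = 103) plus the double crossovers (14).
RF(v–vi) = (103 + 14) / 424 = 117/424 = 0.2759 → 27.6 map units.

27.6 map units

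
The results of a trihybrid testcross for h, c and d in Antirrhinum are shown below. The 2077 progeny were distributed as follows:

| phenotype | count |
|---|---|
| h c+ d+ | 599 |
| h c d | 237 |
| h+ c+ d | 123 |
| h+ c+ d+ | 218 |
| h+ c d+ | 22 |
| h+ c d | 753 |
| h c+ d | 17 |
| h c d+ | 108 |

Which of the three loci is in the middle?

The two most frequent reciprocal classes, h+ c d and h c+ d+, are the parental types, so the F1 was h+ c d / h c+ d+.
The two rarest classes, h+ c d+ and h c+ d, are the double crossovers. Comparing them with the parentals, only the d allele has switched, so d is the middle locus and the order is c – d – h.

d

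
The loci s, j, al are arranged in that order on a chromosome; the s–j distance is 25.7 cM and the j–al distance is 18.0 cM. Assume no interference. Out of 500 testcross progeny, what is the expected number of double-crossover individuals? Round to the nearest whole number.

23

Map distances give recombination frequencies of 0.257 and 0.180 for the two intervals.
With no interference, expected double-crossover frequency = 0.257 × 0.180 = 0.04626.
Expected number = 0.04626 × 500 = 23.13 ≈ 23.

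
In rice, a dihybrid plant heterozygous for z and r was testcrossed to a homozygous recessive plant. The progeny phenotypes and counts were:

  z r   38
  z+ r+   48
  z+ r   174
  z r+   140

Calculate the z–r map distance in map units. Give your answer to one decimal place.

21.5 map units

The two most frequent classes, z+ r (174) and z r+ (140), are the parental types, so the F1 was z+ r / z r+.
The recombinant classes are z+ r+ and z r: 48 + 38 = 86.
Recombination frequency = 86/400 = 0.2150 ≈ 21.5%, i.e. 21.5 map units.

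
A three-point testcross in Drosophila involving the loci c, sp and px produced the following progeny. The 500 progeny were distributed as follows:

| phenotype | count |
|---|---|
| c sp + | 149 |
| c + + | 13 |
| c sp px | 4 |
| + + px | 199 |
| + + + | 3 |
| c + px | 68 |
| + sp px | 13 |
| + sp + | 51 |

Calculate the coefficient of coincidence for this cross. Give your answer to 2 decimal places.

The two most frequent reciprocal classes, c sp + and + + px, are the parental types, so the F1 was c sp + / + + px.
The two rarest classes, c sp px and + + +, are the double crossovers. Comparing them with the parentals, only the px allele has switched, so px is the middle locus and the order is sp – px – c.
sp–px: (26 + 7)/500 = 0.0660; px–c: (119 + 7)/500 = 0.2520.
Expected DCO frequency = 0.0660 × 0.2520 ≈ 0.01663; observed = 7/500 ≈ 0.01400.
Coefficient of coincidence = 0.01400/0.01663 ≈ 0.84.

0.84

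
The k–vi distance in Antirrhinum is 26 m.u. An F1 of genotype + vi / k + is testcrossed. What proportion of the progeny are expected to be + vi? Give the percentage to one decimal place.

A map distance of 26 m.u. corresponds to a recombination frequency of 0.260.
The F1 is + vi / k +, so + vi is a parental gamete class with expected frequency (1 − r)/2 = 0.740/2 = 0.3700.
That is 0.3700 = 37.0% of the progeny.

37.0%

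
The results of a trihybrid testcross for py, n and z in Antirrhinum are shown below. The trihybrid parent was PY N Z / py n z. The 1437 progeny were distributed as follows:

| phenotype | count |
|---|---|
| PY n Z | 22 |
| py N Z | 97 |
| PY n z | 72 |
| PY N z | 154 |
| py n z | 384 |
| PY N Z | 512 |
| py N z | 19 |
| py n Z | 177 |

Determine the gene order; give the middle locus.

The two rarest classes, PY n Z and py N z, are the double crossovers. Comparing them with the parentals, only the n allele has switched, so n is the middle locus and the order is z – n – py.

n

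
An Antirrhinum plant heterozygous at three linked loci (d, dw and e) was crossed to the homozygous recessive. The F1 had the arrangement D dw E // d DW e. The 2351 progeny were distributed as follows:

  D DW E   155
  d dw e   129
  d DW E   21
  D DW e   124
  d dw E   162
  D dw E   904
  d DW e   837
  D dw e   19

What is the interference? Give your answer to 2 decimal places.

The two rarest classes, D dw e and d DW E, are the double crossovers. Comparing them with the parentals, only the e allele has switched, so e is the middle locus and the order is dw – e – d.
dw–e: (284 + 40)/2351 = 0.1378; e–d: (286 + 40)/2351 = 0.1387.
Expected DCO frequency = 0.1378 × 0.1387 ≈ 0.01911; observed = 40/2351 ≈ 0.01701.
Coefficient of coincidence = 0.01701/0.01911 ≈ 0.89; interference = 1 − 0.89 = 0.11.

0.11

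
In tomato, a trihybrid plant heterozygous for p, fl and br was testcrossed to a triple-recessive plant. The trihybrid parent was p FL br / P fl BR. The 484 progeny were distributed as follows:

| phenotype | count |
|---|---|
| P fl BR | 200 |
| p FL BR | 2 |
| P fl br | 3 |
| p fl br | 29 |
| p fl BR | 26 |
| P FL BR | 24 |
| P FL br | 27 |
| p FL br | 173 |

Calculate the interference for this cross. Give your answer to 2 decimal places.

The two rarest classes, p FL BR and P fl br, are the double crossovers. Comparing them with the parentals, only the br allele has switched, so br is the middle locus and the order is fl – br – p.
fl–br: (53 + 5)/484 = 0.1198; br–p: (53 + 5)/484 = 0.1198.
Expected DCO frequency = 0.1198 × 0.1198 ≈ 0.01435; observed = 5/484 ≈ 0.01033.
Coefficient of coincidence = 0.01033/0.01435 ≈ 0.72; interference = 1 − 0.72 = 0.28.

0.28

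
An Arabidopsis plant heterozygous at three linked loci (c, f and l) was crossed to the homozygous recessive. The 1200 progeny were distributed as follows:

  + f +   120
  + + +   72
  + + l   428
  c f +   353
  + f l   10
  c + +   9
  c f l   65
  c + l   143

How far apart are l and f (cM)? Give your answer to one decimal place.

13.0 cM

The two most frequent reciprocal classes, + + l and c f +, are the parental types, so the F1 was + + l / c f +.
The two rarest classes, + f l and c + +, are the double crossovers. Comparing them with the parentals, only the f allele has switched, so f is the middle locus and the order is l – f – c.
Crossovers in the l–f interval produce the single-crossover classes + + + and c f l (72 + 65 = 137) plus the double crossovers (19).
RF(l–f) = (137 + 19) / 1200 = 156/1200 = 0.1300 → 13.0 cM.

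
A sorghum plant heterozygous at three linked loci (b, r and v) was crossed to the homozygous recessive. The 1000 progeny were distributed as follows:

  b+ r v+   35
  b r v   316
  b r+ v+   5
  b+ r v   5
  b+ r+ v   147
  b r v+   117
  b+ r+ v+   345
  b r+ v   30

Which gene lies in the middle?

b

The two most frequent reciprocal classes, b+ r+ v+ and b r v, are the parental types, so the F1 was b+ r+ v+ / b r v.
The two rarest classes, b r+ v+ and b+ r v, are the double crossovers. Comparing them with the parentals, only the b allele has switched, so b is the middle locus and the order is v – b – r.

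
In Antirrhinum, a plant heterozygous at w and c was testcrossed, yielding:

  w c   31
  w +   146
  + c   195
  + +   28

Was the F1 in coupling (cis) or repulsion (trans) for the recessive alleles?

trans

The two most frequent classes are + c (195) and w + (146); these are the parental (non-recombinant) types.
So the F1 carried + c on one chromosome and w + on the other — the recessive alleles are on opposite chromosomes (trans / repulsion).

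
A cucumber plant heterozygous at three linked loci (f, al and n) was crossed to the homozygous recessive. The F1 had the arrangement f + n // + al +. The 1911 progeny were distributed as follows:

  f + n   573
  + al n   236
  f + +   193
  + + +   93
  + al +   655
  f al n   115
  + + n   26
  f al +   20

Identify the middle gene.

The two rarest classes, + + n and f al +, are the double crossovers. Comparing them with the parentals, only the f allele has switched, so f is the middle locus and the order is n – f – al.

f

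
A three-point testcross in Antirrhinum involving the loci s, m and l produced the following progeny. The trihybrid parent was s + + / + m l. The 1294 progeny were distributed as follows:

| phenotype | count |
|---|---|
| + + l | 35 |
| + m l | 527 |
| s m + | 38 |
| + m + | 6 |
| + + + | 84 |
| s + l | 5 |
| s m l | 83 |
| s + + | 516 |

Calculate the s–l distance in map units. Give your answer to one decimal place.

13.8 map units

The two rarest classes, s + l and + m +, are the double crossovers. Comparing them with the parentals, only the l allele has switched, so l is the middle locus and the order is m – l – s.
Crossovers in the l–s interval produce the single-crossover classes + + + and s m l (84 + 83 = 167) plus the double crossovers (11).
RF(l–s) = (167 + 11) / 1294 = 178/1294 = 0.1376 → 13.8 map units.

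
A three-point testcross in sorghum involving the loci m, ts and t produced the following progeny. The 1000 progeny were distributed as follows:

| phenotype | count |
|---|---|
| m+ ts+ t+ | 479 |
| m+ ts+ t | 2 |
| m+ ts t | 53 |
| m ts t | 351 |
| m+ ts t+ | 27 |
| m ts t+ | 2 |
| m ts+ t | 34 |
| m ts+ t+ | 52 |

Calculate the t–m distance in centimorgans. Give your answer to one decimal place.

10.9 centimorgans

The two most frequent reciprocal classes, m+ ts+ t+ and m ts t, are the parental types, so the F1 was m+ ts+ t+ / m ts t.
The two rarest classes, m+ ts+ t and m ts t+, are the double crossovers. Comparing them with the parentals, only the t allele has switched, so t is the middle locus and the order is m – t – ts.
Crossovers in the m–t interval produce the single-crossover classes m ts+ t+ and m+ ts t (52 + 53 = 105) plus the double crossovers (4).
RF(m–t) = (105 + 4) / 1000 = 109/1000 = 0.1090 → 10.9 centimorgans.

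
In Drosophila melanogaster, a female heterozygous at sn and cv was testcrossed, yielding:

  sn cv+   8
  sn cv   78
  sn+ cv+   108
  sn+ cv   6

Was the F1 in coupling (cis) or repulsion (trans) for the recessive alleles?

The two most frequent classes are sn+ cv+ (108) and sn cv (78); these are the parental (non-recombinant) types.
So the F1 carried sn+ cv+ on one chromosome and sn cv on the other — the recessive alleles are on the same chromosome (cis / coupling).

cis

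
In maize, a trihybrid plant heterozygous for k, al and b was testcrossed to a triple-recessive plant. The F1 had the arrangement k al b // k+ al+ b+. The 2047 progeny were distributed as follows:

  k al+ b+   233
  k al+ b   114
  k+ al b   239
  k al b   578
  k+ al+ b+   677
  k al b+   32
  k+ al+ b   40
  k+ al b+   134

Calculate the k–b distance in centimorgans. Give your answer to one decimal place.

The two rarest classes, k al b+ and k+ al+ b, are the double crossovers. Comparing them with the parentals, only the b allele has switched, so b is the middle locus and the order is al – b – k.
Crossovers in the b–k interval produce the single-crossover classes k+ al b and k al+ b+ (239 + 233 = 472) plus the double crossovers (72).
RF(b–k) = (472 + 72) / 2047 = 544/2047 = 0.2658 → 26.6 centimorgans.

26.6 centimorgans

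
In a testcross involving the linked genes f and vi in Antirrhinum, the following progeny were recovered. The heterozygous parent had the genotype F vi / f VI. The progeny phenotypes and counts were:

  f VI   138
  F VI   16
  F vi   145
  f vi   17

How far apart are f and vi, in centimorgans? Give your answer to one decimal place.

10.4 centimorgans

The recombinant classes are F VI and f vi: 16 + 17 = 33.
Recombination frequency = 33/316 = 0.1044 ≈ 10.4%, i.e. 10.4 centimorgans.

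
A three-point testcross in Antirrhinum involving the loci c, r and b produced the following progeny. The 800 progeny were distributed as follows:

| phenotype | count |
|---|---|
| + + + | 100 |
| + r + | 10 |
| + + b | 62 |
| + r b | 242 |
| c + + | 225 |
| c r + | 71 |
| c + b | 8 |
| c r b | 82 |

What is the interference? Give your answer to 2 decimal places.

0.52

The two most frequent reciprocal classes, + r b and c + +, are the parental types, so the F1 was + r b / c + +.
The two rarest classes, + r + and c + b, are the double crossovers. Comparing them with the parentals, only the b allele has switched, so b is the middle locus and the order is r – b – c.
r–b: (133 + 18)/800 = 0.1888; b–c: (182 + 18)/800 = 0.2500.
Expected DCO frequency = 0.1888 × 0.2500 ≈ 0.04720; observed = 18/800 ≈ 0.02250.
Coefficient of coincidence = 0.02250/0.04720 ≈ 0.48; interference = 1 − 0.48 = 0.52.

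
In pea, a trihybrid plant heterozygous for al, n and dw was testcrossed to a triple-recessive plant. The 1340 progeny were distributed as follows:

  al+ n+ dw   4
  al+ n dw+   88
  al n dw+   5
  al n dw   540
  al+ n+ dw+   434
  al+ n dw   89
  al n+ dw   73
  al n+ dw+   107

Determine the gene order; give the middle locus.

The two most frequent reciprocal classes, al n dw and al+ n+ dw+, are the parental types, so the F1 was al n dw / al+ n+ dw+.
The two rarest classes, al n dw+ and al+ n+ dw, are the double crossovers. Comparing them with the parentals, only the dw allele has switched, so dw is the middle locus and the order is al – dw – n.

dw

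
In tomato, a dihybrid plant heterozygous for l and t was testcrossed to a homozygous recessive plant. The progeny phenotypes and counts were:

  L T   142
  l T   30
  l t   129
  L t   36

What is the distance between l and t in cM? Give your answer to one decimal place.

The two most frequent classes, L T (142) and l t (129), are the parental types, so the F1 was L T / l t.
The recombinant classes are L t and l T: 36 + 30 = 66.
Recombination frequency = 66/337 = 0.1958 ≈ 19.6%, i.e. 19.6 cM.

19.6 cM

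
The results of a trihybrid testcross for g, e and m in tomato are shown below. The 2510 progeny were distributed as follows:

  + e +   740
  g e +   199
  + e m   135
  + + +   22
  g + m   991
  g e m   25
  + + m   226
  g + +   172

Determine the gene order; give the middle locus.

e

The two most frequent reciprocal classes, g + m and + e +, are the parental types, so the F1 was g + m / + e +.
The two rarest classes, g e m and + + +, are the double crossovers. Comparing them with the parentals, only the e allele has switched, so e is the middle locus and the order is m – e – g.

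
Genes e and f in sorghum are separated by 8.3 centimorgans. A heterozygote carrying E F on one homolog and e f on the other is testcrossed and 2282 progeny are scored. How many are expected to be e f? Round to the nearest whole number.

A map distance of 8.3 centimorgans corresponds to a recombination frequency of 0.083.
The F1 is E F / e f, so e f is a parental gamete class with expected frequency (1 − r)/2 = 0.917/2 = 0.4585.
Expected number = 0.4585 × 2282 = 1046.30 ≈ 1046.

1046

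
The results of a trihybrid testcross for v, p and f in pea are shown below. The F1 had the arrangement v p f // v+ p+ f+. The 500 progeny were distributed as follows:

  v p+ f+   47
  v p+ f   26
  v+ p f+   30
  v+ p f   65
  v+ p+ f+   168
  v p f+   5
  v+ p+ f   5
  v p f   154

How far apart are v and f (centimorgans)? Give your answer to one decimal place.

24.4 centimorgans

The two rarest classes, v p f+ and v+ p+ f, are the double crossovers. Comparing them with the parentals, only the f allele has switched, so f is the middle locus and the order is v – f – p.
Crossovers in the v–f interval produce the single-crossover classes v+ p f and v p+ f+ (65 + 47 = 112) plus the double crossovers (10).
RF(v–f) = (112 + 10) / 500 = 122/500 = 0.2440 → 24.4 centimorgans.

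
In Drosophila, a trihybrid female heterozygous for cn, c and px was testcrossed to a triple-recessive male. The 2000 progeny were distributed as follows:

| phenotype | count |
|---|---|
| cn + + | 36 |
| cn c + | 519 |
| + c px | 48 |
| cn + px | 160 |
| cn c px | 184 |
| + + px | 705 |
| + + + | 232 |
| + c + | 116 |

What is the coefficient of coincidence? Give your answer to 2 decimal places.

The two most frequent reciprocal classes, cn c + and + + px, are the parental types, so the F1 was cn c + / + + px.
The two rarest classes, cn + + and + c px, are the double crossovers. Comparing them with the parentals, only the c allele has switched, so c is the middle locus and the order is px – c – cn.
px–c: (416 + 84)/2000 = 0.2500; c–cn: (276 + 84)/2000 = 0.1800.
Expected DCO frequency = 0.2500 × 0.1800 ≈ 0.04500; observed = 84/2000 ≈ 0.04200.
Coefficient of coincidence = 0.04200/0.04500 ≈ 0.93.

0.93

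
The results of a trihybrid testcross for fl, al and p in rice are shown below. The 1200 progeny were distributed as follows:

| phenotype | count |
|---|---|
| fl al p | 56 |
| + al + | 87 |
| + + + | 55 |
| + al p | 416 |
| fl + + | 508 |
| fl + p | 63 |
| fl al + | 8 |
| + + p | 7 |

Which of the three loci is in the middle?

The two most frequent reciprocal classes, + al p and fl + +, are the parental types, so the F1 was + al p / fl + +.
The two rarest classes, + + p and fl al +, are the double crossovers. Comparing them with the parentals, only the al allele has switched, so al is the middle locus and the order is fl – al – p.

al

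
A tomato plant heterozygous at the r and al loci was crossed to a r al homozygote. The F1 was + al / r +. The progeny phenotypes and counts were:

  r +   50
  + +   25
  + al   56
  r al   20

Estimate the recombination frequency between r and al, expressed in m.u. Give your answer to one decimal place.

The recombinant classes are + + and r al: 25 + 20 = 45.
Recombination frequency = 45/151 = 0.2980 ≈ 29.8%, i.e. 29.8 m.u.

29.8 m.u.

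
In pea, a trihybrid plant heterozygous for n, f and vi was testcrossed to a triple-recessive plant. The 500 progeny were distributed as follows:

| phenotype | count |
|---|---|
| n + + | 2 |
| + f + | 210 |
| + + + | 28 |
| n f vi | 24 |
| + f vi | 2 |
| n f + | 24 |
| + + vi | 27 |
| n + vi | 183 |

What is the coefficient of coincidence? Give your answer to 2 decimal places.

The two most frequent reciprocal classes, + f + and n + vi, are the parental types, so the F1 was + f + / n + vi.
The two rarest classes, + f vi and n + +, are the double crossovers. Comparing them with the parentals, only the vi allele has switched, so vi is the middle locus and the order is f – vi – n.
f–vi: (52 + 4)/500 = 0.1120; vi–n: (51 + 4)/500 = 0.1100.
Expected DCO frequency = 0.1120 × 0.1100 ≈ 0.01232; observed = 4/500 ≈ 0.00800.
Coefficient of coincidence = 0.00800/0.01232 ≈ 0.65.

0.65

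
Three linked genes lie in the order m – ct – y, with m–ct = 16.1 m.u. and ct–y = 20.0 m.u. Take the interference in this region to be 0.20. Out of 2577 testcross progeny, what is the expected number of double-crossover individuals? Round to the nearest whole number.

66

Map distances give recombination frequencies of 0.161 and 0.200 for the two intervals.
With interference 0.20 (so coincidence = 0.80), expected double-crossover frequency = 0.161 × 0.200 × 0.80 = 0.02576.
Expected number = 0.02576 × 2577 = 66.38 ≈ 66.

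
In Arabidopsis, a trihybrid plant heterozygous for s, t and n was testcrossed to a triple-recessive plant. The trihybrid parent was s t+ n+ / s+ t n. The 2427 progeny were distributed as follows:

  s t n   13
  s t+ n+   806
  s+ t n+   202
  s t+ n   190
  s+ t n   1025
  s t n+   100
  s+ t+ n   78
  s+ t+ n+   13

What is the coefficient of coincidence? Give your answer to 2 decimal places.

0.74

The two rarest classes, s+ t+ n+ and s t n, are the double crossovers. Comparing them with the parentals, only the s allele has switched, so s is the middle locus and the order is n – s – t.
n–s: (392 + 26)/2427 = 0.1722; s–t: (178 + 26)/2427 = 0.0841.
Expected DCO frequency = 0.1722 × 0.0841 ≈ 0.01448; observed = 26/2427 ≈ 0.01071.
Coefficient of coincidence = 0.01071/0.01448 ≈ 0.74.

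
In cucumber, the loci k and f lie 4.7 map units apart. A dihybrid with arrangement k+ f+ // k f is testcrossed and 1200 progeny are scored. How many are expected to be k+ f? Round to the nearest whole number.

A map distance of 4.7 map units corresponds to a recombination frequency of 0.047.
The F1 is k+ f+ / k f, so k+ f is a recombinant gamete class with expected frequency r/2 = 0.047/2 = 0.0235.
Expected number = 0.0235 × 1200 = 28.20 ≈ 28.

28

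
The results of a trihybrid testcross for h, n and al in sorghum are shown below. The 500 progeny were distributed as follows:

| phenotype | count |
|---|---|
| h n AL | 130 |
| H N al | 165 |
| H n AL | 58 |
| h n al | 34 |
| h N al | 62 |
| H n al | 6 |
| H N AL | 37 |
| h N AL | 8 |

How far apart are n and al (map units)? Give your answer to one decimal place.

17.0 map units

The two most frequent reciprocal classes, H N al and h n AL, are the parental types, so the F1 was H N al / h n AL.
The two rarest classes, H n al and h N AL, are the double crossovers. Comparing them with the parentals, only the n allele has switched, so n is the middle locus and the order is al – n – h.
Crossovers in the al–n interval produce the single-crossover classes H N AL and h n al (37 + 34 = 71) plus the double crossovers (14).
RF(al–n) = (71 + 14) / 500 = 85/500 = 0.1700 → 17.0 map units.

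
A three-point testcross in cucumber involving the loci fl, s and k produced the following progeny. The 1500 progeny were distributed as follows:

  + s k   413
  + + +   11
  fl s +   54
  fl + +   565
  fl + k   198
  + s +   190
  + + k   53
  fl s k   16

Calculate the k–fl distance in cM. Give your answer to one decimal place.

The two most frequent reciprocal classes, fl + + and + s k, are the parental types, so the F1 was fl + + / + s k.
The two rarest classes, + + + and fl s k, are the double crossovers. Comparing them with the parentals, only the fl allele has switched, so fl is the middle locus and the order is s – fl – k.
Crossovers in the fl–k interval produce the single-crossover classes fl + k and + s + (198 + 190 = 388) plus the double crossovers (27).
RF(fl–k) = (388 + 27) / 1500 = 415/1500 = 0.2767 → 27.7 cM.

27.7 cM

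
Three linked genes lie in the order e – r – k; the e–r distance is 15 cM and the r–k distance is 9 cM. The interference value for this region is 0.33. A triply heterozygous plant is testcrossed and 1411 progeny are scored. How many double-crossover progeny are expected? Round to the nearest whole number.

Map distances give recombination frequencies of 0.150 and 0.090 for the two intervals.
With interference 0.33 (so coincidence = 0.67), expected double-crossover frequency = 0.150 × 0.090 × 0.67 = 0.00904.
Expected number = 0.00904 × 1411 = 12.76 ≈ 13.

13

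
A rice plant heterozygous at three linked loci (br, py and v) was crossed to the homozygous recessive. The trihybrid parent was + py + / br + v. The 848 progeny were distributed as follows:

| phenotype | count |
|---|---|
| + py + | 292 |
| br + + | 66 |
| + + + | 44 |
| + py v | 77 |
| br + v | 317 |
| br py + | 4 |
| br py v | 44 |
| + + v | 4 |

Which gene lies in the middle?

br

The two rarest classes, br py + and + + v, are the double crossovers. Comparing them with the parentals, only the br allele has switched, so br is the middle locus and the order is py – br – v.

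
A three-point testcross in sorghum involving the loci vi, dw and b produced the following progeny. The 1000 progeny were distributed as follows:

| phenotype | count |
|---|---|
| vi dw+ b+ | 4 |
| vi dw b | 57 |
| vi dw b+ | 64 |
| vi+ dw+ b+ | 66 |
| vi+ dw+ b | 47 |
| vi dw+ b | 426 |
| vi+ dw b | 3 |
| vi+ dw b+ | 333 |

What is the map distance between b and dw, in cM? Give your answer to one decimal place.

The two most frequent reciprocal classes, vi dw+ b and vi+ dw b+, are the parental types, so the F1 was vi dw+ b / vi+ dw b+.
The two rarest classes, vi dw+ b+ and vi+ dw b, are the double crossovers. Comparing them with the parentals, only the b allele has switched, so b is the middle locus and the order is vi – b – dw.
Crossovers in the b–dw interval produce the single-crossover classes vi dw b and vi+ dw+ b+ (57 + 66 = 123) plus the double crossovers (7).
RF(b–dw) = (123 + 7) / 1000 = 130/1000 = 0.1300 → 13.0 cM.

13.0 cM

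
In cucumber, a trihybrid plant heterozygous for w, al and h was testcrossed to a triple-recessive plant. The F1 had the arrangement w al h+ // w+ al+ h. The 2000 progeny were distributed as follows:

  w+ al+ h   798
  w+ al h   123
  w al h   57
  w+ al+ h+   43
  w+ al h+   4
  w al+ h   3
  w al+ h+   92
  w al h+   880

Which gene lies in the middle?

w

The two rarest classes, w+ al h+ and w al+ h, are the double crossovers. Comparing them with the parentals, only the w allele has switched, so w is the middle locus and the order is h – w – al.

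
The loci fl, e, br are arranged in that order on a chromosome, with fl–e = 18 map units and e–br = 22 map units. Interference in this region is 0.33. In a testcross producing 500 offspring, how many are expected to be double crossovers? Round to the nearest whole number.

13

Map distances give recombination frequencies of 0.180 and 0.220 for the two intervals.
With interference 0.33 (so coincidence = 0.67), expected double-crossover frequency = 0.180 × 0.220 × 0.67 = 0.02653.
Expected number = 0.02653 × 500 = 13.27 ≈ 13.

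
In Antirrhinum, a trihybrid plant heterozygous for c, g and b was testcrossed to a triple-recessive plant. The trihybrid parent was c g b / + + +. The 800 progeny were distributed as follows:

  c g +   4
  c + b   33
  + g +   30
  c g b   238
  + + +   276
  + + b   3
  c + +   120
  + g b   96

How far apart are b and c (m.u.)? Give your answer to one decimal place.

The two rarest classes, c g + and + + b, are the double crossovers. Comparing them with the parentals, only the b allele has switched, so b is the middle locus and the order is g – b – c.
Crossovers in the b–c interval produce the single-crossover classes + g b and c + + (96 + 120 = 216) plus the double crossovers (7).
RF(b–c) = (216 + 7) / 800 = 223/800 = 0.2787 → 27.9 m.u.

27.9 m.u.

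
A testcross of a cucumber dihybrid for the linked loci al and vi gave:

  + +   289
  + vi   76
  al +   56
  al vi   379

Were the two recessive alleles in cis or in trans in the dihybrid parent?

cis

The two most frequent classes are + + (289) and al vi (379); these are the parental (non-recombinant) types.
So the F1 carried + + on one chromosome and al vi on the other — the recessive alleles are on the same chromosome (cis / coupling).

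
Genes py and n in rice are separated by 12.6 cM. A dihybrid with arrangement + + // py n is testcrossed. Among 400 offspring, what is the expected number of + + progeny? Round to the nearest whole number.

A map distance of 12.6 cM corresponds to a recombination frequency of 0.126.
The F1 is + + / py n, so + + is a parental gamete class with expected frequency (1 − r)/2 = 0.874/2 = 0.4370.
Expected number = 0.4370 × 400 = 174.80 ≈ 175.

175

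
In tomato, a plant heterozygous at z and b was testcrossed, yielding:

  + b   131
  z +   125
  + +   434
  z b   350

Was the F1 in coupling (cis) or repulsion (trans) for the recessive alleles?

The two most frequent classes are + + (434) and z b (350); these are the parental (non-recombinant) types.
So the F1 carried + + on one chromosome and z b on the other — the recessive alleles are on the same chromosome (cis / coupling).

cis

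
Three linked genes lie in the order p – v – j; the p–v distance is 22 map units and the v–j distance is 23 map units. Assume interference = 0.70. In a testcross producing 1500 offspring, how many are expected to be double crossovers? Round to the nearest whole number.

Map distances give recombination frequencies of 0.220 and 0.230 for the two intervals.
With interference 0.70 (so coincidence = 0.30), expected double-crossover frequency = 0.220 × 0.230 × 0.30 = 0.01518.
Expected number = 0.01518 × 1500 = 22.77 ≈ 23.

23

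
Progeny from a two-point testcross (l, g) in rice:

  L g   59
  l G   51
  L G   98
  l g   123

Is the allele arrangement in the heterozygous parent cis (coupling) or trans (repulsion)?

The two most frequent classes are L G (98) and l g (123); these are the parental (non-recombinant) types.
So the F1 carried L G on one chromosome and l g on the other — the recessive alleles are on the same chromosome (cis / coupling).

cis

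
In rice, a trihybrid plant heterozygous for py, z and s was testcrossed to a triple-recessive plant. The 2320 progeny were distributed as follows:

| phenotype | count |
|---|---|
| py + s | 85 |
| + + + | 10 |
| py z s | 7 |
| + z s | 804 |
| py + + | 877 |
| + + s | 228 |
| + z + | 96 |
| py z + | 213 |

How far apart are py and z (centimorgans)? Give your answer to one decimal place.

The two most frequent reciprocal classes, + z s and py + +, are the parental types, so the F1 was + z s / py + +.
The two rarest classes, py z s and + + +, are the double crossovers. Comparing them with the parentals, only the py allele has switched, so py is the middle locus and the order is s – py – z.
Crossovers in the py–z interval produce the single-crossover classes + + s and py z + (228 + 213 = 441) plus the double crossovers (17).
RF(py–z) = (441 + 17) / 2320 = 458/2320 = 0.1974 → 19.7 centimorgans.

19.7 centimorgans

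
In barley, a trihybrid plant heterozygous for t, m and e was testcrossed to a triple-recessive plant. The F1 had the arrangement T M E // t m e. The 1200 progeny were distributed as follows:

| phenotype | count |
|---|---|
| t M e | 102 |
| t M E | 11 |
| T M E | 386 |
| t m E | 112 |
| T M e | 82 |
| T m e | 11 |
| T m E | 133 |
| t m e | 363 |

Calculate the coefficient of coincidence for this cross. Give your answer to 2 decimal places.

The two rarest classes, t M E and T m e, are the double crossovers. Comparing them with the parentals, only the t allele has switched, so t is the middle locus and the order is e – t – m.
e–t: (194 + 22)/1200 = 0.1800; t–m: (235 + 22)/1200 = 0.2142.
Expected DCO frequency = 0.1800 × 0.2142 ≈ 0.03856; observed = 22/1200 ≈ 0.01833.
Coefficient of coincidence = 0.01833/0.03856 ≈ 0.48.

0.48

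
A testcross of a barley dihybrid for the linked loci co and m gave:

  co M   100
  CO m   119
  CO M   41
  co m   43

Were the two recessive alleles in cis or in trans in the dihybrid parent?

trans

The two most frequent classes are CO m (119) and co M (100); these are the parental (non-recombinant) types.
So the F1 carried CO m on one chromosome and co M on the other — the recessive alleles are on opposite chromosomes (trans / repulsion).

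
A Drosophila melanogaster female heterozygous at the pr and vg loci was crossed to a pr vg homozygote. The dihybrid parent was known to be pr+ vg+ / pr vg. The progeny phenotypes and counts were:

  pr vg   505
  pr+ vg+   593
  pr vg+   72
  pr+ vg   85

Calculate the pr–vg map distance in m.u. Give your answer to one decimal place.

12.5 m.u.

The recombinant classes are pr+ vg and pr vg+: 85 + 72 = 157.
Recombination frequency = 157/1255 = 0.1251 ≈ 12.5%, i.e. 12.5 m.u.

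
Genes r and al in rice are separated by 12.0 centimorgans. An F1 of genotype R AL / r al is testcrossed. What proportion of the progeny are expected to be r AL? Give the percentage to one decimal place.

6.0%

A map distance of 12.0 centimorgans corresponds to a recombination frequency of 0.120.
The F1 is R AL / r al, so r AL is a recombinant gamete class with expected frequency r/2 = 0.120/2 = 0.0600.
That is 0.0600 = 6.0% of the progeny.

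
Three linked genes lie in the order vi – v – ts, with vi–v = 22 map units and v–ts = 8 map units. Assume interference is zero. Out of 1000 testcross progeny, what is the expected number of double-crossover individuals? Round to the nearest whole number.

Map distances give recombination frequencies of 0.220 and 0.080 for the two intervals.
With no interference, expected double-crossover frequency = 0.220 × 0.080 = 0.01760.
Expected number = 0.01760 × 1000 = 17.60 ≈ 18.

18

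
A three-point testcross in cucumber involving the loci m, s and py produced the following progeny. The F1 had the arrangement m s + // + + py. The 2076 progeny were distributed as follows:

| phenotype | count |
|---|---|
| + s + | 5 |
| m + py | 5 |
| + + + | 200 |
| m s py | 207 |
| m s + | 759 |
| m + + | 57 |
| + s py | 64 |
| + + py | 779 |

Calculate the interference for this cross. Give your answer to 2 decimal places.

The two rarest classes, + s + and m + py, are the double crossovers. Comparing them with the parentals, only the m allele has switched, so m is the middle locus and the order is py – m – s.
py–m: (407 + 10)/2076 = 0.2009; m–s: (121 + 10)/2076 = 0.0631.
Expected DCO frequency = 0.2009 × 0.0631 ≈ 0.01268; observed = 10/2076 ≈ 0.00482.
Coefficient of coincidence = 0.00482/0.01268 ≈ 0.38; interference = 1 − 0.38 = 0.62.

0.62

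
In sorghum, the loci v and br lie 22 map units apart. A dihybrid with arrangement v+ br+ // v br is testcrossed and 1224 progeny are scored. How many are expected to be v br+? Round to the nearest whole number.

A map distance of 22 map units corresponds to a recombination frequency of 0.220.
The F1 is v+ br+ / v br, so v br+ is a recombinant gamete class with expected frequency r/2 = 0.220/2 = 0.1100.
Expected number = 0.1100 × 1224 = 134.64 ≈ 135.

135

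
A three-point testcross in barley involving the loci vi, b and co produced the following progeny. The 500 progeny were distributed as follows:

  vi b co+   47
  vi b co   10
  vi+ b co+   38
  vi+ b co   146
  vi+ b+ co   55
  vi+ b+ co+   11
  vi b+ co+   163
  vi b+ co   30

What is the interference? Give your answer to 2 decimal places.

0.04

The two most frequent reciprocal classes, vi+ b co and vi b+ co+, are the parental types, so the F1 was vi+ b co / vi b+ co+.
The two rarest classes, vi b co and vi+ b+ co+, are the double crossovers. Comparing them with the parentals, only the vi allele has switched, so vi is the middle locus and the order is b – vi – co.
b–vi: (102 + 21)/500 = 0.2460; vi–co: (68 + 21)/500 = 0.1780.
Expected DCO frequency = 0.2460 × 0.1780 ≈ 0.04379; observed = 21/500 ≈ 0.04200.
Coefficient of coincidence = 0.04200/0.04379 ≈ 0.96; interference = 1 − 0.96 = 0.04.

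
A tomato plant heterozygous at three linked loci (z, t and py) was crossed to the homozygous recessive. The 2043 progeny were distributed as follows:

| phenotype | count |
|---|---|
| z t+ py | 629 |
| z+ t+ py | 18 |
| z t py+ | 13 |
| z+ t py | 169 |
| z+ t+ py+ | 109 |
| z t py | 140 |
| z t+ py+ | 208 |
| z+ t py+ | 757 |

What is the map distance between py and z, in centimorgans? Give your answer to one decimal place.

The two most frequent reciprocal classes, z t+ py and z+ t py+, are the parental types, so the F1 was z t+ py / z+ t py+.
The two rarest classes, z+ t+ py and z t py+, are the double crossovers. Comparing them with the parentals, only the z allele has switched, so z is the middle locus and the order is py – z – t.
Crossovers in the py–z interval produce the single-crossover classes z t+ py+ and z+ t py (208 + 169 = 377) plus the double crossovers (31).
RF(py–z) = (377 + 31) / 2043 = 408/2043 = 0.1997 → 20.0 centimorgans.

20.0 centimorgans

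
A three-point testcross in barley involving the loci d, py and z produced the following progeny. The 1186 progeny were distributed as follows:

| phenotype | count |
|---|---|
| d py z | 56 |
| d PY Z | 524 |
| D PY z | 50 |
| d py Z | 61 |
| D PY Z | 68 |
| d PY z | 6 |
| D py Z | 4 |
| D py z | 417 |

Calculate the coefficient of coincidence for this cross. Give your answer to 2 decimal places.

The two most frequent reciprocal classes, d PY Z and D py z, are the parental types, so the F1 was d PY Z / D py z.
The two rarest classes, d PY z and D py Z, are the double crossovers. Comparing them with the parentals, only the z allele has switched, so z is the middle locus and the order is d – z – py.
d–z: (124 + 10)/1186 = 0.1130; z–py: (111 + 10)/1186 = 0.1020.
Expected DCO frequency = 0.1130 × 0.1020 ≈ 0.01153; observed = 10/1186 ≈ 0.00843.
Coefficient of coincidence = 0.00843/0.01153 ≈ 0.73.

0.73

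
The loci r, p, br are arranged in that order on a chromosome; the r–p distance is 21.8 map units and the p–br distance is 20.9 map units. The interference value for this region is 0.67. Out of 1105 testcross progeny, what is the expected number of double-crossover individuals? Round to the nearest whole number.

Map distances give recombination frequencies of 0.218 and 0.209 for the two intervals.
With interference 0.67 (so coincidence = 0.33), expected double-crossover frequency = 0.218 × 0.209 × 0.33 = 0.01504.
Expected number = 0.01504 × 1105 = 16.61 ≈ 17.

17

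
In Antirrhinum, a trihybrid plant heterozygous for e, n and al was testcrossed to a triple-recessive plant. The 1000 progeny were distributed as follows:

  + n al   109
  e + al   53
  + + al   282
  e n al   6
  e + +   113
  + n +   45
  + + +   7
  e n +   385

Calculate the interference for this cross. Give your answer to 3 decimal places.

The two most frequent reciprocal classes, e n + and + + al, are the parental types, so the F1 was e n + / + + al.
The two rarest classes, e n al and + + +, are the double crossovers. Comparing them with the parentals, only the al allele has switched, so al is the middle locus and the order is n – al – e.
n–al: (222 + 13)/1000 = 0.2350; al–e: (98 + 13)/1000 = 0.1110.
Expected DCO frequency = 0.2350 × 0.1110 ≈ 0.02609; observed = 13/1000 ≈ 0.01300.
Coefficient of coincidence = 0.01300/0.02609 ≈ 0.498; interference = 1 − 0.498 = 0.502.

0.502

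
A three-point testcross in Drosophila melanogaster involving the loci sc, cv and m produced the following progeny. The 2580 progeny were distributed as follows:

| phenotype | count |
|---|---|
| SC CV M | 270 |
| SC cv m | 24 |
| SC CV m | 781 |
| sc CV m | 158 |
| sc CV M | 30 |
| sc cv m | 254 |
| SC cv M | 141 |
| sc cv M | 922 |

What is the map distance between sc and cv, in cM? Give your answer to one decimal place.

The two most frequent reciprocal classes, sc cv M and SC CV m, are the parental types, so the F1 was sc cv M / SC CV m.
The two rarest classes, sc CV M and SC cv m, are the double crossovers. Comparing them with the parentals, only the cv allele has switched, so cv is the middle locus and the order is sc – cv – m.
Crossovers in the sc–cv interval produce the single-crossover classes SC cv M and sc CV m (141 + 158 = 299) plus the double crossovers (54).
RF(sc–cv) = (299 + 54) / 2580 = 353/2580 = 0.1368 → 13.7 cM.

13.7 cM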